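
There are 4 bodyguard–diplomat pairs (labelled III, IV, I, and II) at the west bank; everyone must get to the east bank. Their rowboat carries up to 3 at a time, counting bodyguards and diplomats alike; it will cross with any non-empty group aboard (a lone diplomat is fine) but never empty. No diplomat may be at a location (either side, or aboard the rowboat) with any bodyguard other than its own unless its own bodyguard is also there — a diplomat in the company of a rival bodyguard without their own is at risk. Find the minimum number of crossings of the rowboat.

Counting alone: each trip to the east bank takes at most 3 across and each return brings at least 1 back, so after t trips out (and t−1 returns) at most 3t − (t−1) of the 8 are across; that first reaches 8 at t = 4, so at least 7 crossings are needed.
The safety rule pushes this higher. Following every safe sequence of crossings, the most of the 8 that can be at the east bank as the rowboat arrives there on crossing 7 is 7 — never all 8.
So no plan with fewer than 9 crossings exists, and this one achieves 9:
1. bodyguard III and diplomat III cross → the east bank.
2. bodyguard III crosses ← the west bank.
3. bodyguard III, bodyguard IV, and diplomat IV cross → the east bank.
4. bodyguard III and diplomat III cross ← the west bank.
5. bodyguard I, bodyguard II, and bodyguard III cross → the east bank.
6. diplomat IV crosses ← the west bank.
7. diplomat III and diplomat IV cross → the east bank.
8. diplomat III crosses ← the west bank.
9. diplomat I, diplomat II, and diplomat III cross → the east bank.

9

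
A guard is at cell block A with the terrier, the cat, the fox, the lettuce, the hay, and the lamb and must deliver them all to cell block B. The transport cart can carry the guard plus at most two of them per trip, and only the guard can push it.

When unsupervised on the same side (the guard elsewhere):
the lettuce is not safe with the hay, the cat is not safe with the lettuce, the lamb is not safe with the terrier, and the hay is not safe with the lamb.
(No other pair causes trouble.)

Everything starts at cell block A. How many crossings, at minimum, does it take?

7

Counting alone: the guard can take at most 2 across per trip to cell block B, so moving all 6 needs at least 3 loaded trips out, with a return between consecutive ones — at least 5 crossings.
The safety rule pushes this higher. Following every safe sequence of crossings, the most of the 6 that can be at cell block B as the transport cart arrives there on crossing 5 is 5 — never all 6.
So no plan with fewer than 7 crossings exists, and this one achieves 7:
1. Guard goes to cell block B with the lamb and the lettuce.
2. Guard goes back to cell block A alone.
3. Guard goes to cell block B with the cat and the terrier.
4. Guard goes back to cell block A with the lamb and the lettuce.
5. Guard goes to cell block B with the fox and the hay.
6. Guard goes back to cell block A alone.
7. Guard goes to cell block B with the lamb and the lettuce.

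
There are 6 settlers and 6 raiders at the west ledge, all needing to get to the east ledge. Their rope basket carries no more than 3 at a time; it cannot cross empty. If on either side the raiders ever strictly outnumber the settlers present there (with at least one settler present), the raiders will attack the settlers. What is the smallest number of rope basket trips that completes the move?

impossible

Following every safe sequence of crossings from the start, the most of the 12 that can be at the east ledge as the rope basket arrives there on crossings 1, 3, 5 is 3, 5, 6 respectively; the best ever achieved is 6 of 12.
From crossing 7 on, no configuration arises that was not already reachable earlier: only 17 distinct safe configurations (who is on which side, and where the rope basket is) can ever be reached, none of them has everyone across, and every continuation just revisits them. They are: 0 settlers + 0 raiders across (rope basket back at the start); 0 settlers + 1 raider across (rope basket there); 0 settlers + 1 raider across (rope basket back at the start); 0 settlers + 2 raiders across (rope basket there); 0 settlers + 2 raiders across (rope basket back at the start); 0 settlers + 3 raiders across (rope basket there); 0 settlers + 3 raiders across (rope basket back at the start); 0 settlers + 4 raiders across (rope basket there); 0 settlers + 4 raiders across (rope basket back at the start); 0 settlers + 5 raiders across (rope basket there); 0 settlers + 5 raiders across (rope basket back at the start); 0 settlers + 6 raiders across (rope basket there); 1 settler + 1 raider across (rope basket there); 1 settler + 1 raider across (rope basket back at the start); 2 settlers + 2 raiders across (rope basket there); 2 settlers + 2 raiders across (rope basket back at the start); 3 settlers + 3 raiders across (rope basket there). So no valid plan exists.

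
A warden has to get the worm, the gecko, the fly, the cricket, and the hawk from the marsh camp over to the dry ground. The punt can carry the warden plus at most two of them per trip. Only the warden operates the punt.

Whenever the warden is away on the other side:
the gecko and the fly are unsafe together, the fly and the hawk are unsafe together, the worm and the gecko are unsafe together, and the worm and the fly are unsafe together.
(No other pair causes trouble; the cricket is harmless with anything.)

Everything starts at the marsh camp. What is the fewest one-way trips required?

7

Counting alone: the warden can take at most 2 across per trip to the dry ground, so moving all 5 needs at least 3 loaded trips out, with a return between consecutive ones — at least 5 crossings.
The safety rule pushes this higher. Following every safe sequence of crossings, the most of the 5 that can be at the dry ground as the punt arrives there on crossing 5 is 4 — never all 5.
So no plan with fewer than 7 crossings exists, and this one achieves 7:
1. Warden goes to the dry ground with the fly and the worm.
2. Warden goes back to the marsh camp with the worm.
3. Warden goes to the dry ground with the cricket and the worm.
4. Warden goes back to the marsh camp with the worm.
5. Warden goes to the dry ground with the hawk and the worm.
6. Warden goes back to the marsh camp with the fly.
7. Warden goes to the dry ground with the fly and the gecko.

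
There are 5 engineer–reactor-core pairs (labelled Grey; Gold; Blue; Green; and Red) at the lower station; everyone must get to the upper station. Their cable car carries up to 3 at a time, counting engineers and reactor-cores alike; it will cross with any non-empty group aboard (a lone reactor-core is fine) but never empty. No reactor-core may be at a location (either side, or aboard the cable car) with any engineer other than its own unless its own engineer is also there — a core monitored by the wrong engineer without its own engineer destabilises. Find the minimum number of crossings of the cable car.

11

Counting alone: each trip to the upper station takes at most 3 across and each return brings at least 1 back, so after t trips out (and t−1 returns) at most 3t − (t−1) of the 10 are across; that first reaches 10 at t = 5, so at least 9 crossings are needed.
The safety rule pushes this higher. Following every safe sequence of crossings, the most of the 10 that can be at the upper station as the cable car arrives there on crossing 9 is 9 — never all 10.
So no plan with fewer than 11 crossings exists, and this one achieves 11:
1. engineer Grey and reactor-core Grey cross → the upper station.
2. engineer Grey crosses ← the lower station.
3. reactor-core Blue, reactor-core Gold, and reactor-core Green cross → the upper station.
4. reactor-core Grey crosses ← the lower station.
5. engineer Blue, engineer Gold, and engineer Green cross → the upper station.
6. engineer Gold and reactor-core Gold cross ← the lower station.
7. engineer Gold, engineer Grey, and engineer Red cross → the upper station.
8. reactor-core Blue crosses ← the lower station.
9. reactor-core Gold and reactor-core Grey cross → the upper station.
10. reactor-core Grey crosses ← the lower station.
11. reactor-core Blue, reactor-core Grey, and reactor-core Red cross → the upper station.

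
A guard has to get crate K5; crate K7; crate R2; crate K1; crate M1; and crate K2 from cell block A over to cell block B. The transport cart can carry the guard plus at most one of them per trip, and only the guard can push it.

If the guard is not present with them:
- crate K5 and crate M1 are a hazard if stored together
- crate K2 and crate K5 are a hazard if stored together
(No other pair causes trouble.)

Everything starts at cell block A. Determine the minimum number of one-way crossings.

Counting alone: the guard can take at most 1 across per trip to cell block B, so moving all 6 needs at least 6 loaded trips out, with a return between consecutive ones — at least 11 crossings.
The safety rule pushes this higher. Following every safe sequence of crossings, the most of the 6 that can be at cell block B as the transport cart arrives there on crossing 11 is 5 — never all 6.
So no plan with fewer than 13 crossings exists, and this one achieves 13:
1. Guard goes to cell block B with crate K5.  [cell block A: crate K1, crate K2, crate K7, crate M1, crate R2 | cell block B: crate K5]
2. Guard goes back to cell block A alone.  [cell block A: crate K1, crate K2, crate K7, crate M1, crate R2 | cell block B: crate K5]
3. Guard goes to cell block B with crate K7.  [cell block A: crate K1, crate K2, crate M1, crate R2 | cell block B: crate K5, crate K7]
4. Guard goes back to cell block A alone.  [cell block A: crate K1, crate K2, crate M1, crate R2 | cell block B: crate K5, crate K7]
5. Guard goes to cell block B with crate R2.  [cell block A: crate K1, crate K2, crate M1 | cell block B: crate K5, crate K7, crate R2]
6. Guard goes back to cell block A alone.  [cell block A: crate K1, crate K2, crate M1 | cell block B: crate K5, crate K7, crate R2]
7. Guard goes to cell block B with crate K1.  [cell block A: crate K2, crate M1 | cell block B: crate K1, crate K5, crate K7, crate R2]
8. Guard goes back to cell block A alone.  [cell block A: crate K2, crate M1 | cell block B: crate K1, crate K5, crate K7, crate R2]
9. Guard goes to cell block B with crate M1.  [cell block A: crate K2 | cell block B: crate K1, crate K5, crate K7, crate M1, crate R2]
10. Guard goes back to cell block A with crate K5.  [cell block A: crate K2, crate K5 | cell block B: crate K1, crate K7, crate M1, crate R2]
11. Guard goes to cell block B with crate K2.  [cell block A: crate K5 | cell block B: crate K1, crate K2, crate K7, crate M1, crate R2]
12. Guard goes back to cell block A alone.  [cell block A: crate K5 | cell block B: crate K1, crate K2, crate K7, crate M1, crate R2]
13. Guard goes to cell block B with crate K5.  [cell block A: — | cell block B: crate K1, crate K2, crate K5, crate K7, crate M1, crate R2]

13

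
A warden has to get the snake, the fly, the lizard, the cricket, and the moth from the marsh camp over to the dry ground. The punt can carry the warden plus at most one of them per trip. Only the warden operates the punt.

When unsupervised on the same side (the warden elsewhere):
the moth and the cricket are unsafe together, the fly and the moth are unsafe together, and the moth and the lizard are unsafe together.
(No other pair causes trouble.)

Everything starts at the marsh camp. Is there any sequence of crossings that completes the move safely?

No

Following every safe sequence of crossings from the start, the most of the 5 that can be at the dry ground as the punt arrives there on crossings 1, 3, 5 is 1, 2, 3 respectively; the best ever achieved is 3 of 5.
From crossing 7 on, no configuration arises that was not already reachable earlier: only 18 distinct safe configurations (who is on which side, and where the punt is) can ever be reached, none of them has everyone across, and every continuation just revisits them. So no valid plan exists.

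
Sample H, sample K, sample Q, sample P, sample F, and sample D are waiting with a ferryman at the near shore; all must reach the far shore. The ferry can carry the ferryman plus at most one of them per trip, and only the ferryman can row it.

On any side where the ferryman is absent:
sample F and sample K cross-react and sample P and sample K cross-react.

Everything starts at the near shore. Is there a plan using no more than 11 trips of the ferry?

No

Counting alone: the ferryman can take at most 1 across per trip to the far shore, so moving all 6 needs at least 6 loaded trips out, with a return between consecutive ones — at least 11 crossings.
The safety rule pushes this higher. Following every safe sequence of crossings, the most of the 6 that can be at the far shore as the ferry arrives there on crossing 11 is 5 — never all 6.
So the move cannot be finished within 11 crossings. (The shortest complete plan takes 13:)
1. Ferryman goes to the far shore with sample K.
2. Ferryman goes back to the near shore alone.
3. Ferryman goes to the far shore with sample H.
4. Ferryman goes back to the near shore alone.
5. Ferryman goes to the far shore with sample Q.
6. Ferryman goes back to the near shore alone.
7. Ferryman goes to the far shore with sample P.
8. Ferryman goes back to the near shore with sample K.
9. Ferryman goes to the far shore with sample F.
10. Ferryman goes back to the near shore alone.
11. Ferryman goes to the far shore with sample D.
12. Ferryman goes back to the near shore alone.
13. Ferryman goes to the far shore with sample K.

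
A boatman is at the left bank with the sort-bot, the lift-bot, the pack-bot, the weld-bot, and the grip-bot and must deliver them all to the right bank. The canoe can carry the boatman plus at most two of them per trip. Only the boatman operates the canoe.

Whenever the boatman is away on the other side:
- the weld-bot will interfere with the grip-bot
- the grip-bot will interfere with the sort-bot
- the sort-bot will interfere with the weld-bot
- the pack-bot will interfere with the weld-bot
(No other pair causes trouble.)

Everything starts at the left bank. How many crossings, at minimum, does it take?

7

Counting alone: the boatman can take at most 2 across per trip to the right bank, so moving all 5 needs at least 3 loaded trips out, with a return between consecutive ones — at least 5 crossings.
The safety rule pushes this higher. Following every safe sequence of crossings, the most of the 5 that can be at the right bank as the canoe arrives there on crossing 5 is 4 — never all 5.
So no plan with fewer than 7 crossings exists, and this one achieves 7:
1. Boatman goes to the right bank with the sort-bot and the weld-bot.
2. Boatman goes back to the left bank with the sort-bot.
3. Boatman goes to the right bank with the lift-bot and the sort-bot.
4. Boatman goes back to the left bank with the sort-bot.
5. Boatman goes to the right bank with the pack-bot and the sort-bot.
6. Boatman goes back to the left bank with the weld-bot.
7. Boatman goes to the right bank with the grip-bot and the weld-bot.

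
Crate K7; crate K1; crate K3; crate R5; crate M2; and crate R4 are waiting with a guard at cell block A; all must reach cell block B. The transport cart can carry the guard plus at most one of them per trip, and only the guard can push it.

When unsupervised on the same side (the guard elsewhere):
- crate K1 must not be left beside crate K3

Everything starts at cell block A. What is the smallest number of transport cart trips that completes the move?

Counting alone: the guard can take at most 1 across per trip to cell block B, so moving all 6 needs at least 6 loaded trips out, with a return between consecutive ones — at least 11 crossings.
The plan below uses exactly 11 crossings, so it is optimal:
1. Guard goes to cell block B with crate K1.
2. Guard goes back to cell block A alone.
3. Guard goes to cell block B with crate K7.
4. Guard goes back to cell block A alone.
5. Guard goes to cell block B with crate R5.
6. Guard goes back to cell block A alone.
7. Guard goes to cell block B with crate M2.
8. Guard goes back to cell block A alone.
9. Guard goes to cell block B with crate R4.
10. Guard goes back to cell block A alone.
11. Guard goes to cell block B with crate K3.

11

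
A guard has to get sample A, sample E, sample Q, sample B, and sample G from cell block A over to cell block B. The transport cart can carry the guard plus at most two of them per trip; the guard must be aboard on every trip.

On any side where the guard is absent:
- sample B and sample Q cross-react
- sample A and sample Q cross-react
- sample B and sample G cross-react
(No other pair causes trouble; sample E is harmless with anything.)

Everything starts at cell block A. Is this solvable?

Yes

1. Guard goes to cell block B with sample A and sample B.
2. Guard goes back to cell block A alone.
3. Guard goes to cell block B with sample E.
4. Guard goes back to cell block A alone.
5. Guard goes to cell block B with sample G and sample Q.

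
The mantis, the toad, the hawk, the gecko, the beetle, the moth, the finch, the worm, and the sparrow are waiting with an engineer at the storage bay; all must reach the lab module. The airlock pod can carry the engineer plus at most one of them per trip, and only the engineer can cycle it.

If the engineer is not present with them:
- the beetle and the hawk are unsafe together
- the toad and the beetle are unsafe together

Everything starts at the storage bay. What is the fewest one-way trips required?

19

Counting alone: the engineer can take at most 1 across per trip to the lab module, so moving all 9 needs at least 9 loaded trips out, with a return between consecutive ones — at least 17 crossings.
The safety rule pushes this higher. Following every safe sequence of crossings, the most of the 9 that can be at the lab module as the airlock pod arrives there on crossing 17 is 8 — never all 9.
So no plan with fewer than 19 crossings exists, and this one achieves 19:
1. Engineer goes to the lab module with the beetle.  [the storage bay: the finch, the gecko, the hawk, the mantis, the moth, the sparrow, the toad, the worm | the lab module: the beetle]
2. Engineer goes back to the storage bay alone.  [the storage bay: the finch, the gecko, the hawk, the mantis, the moth, the sparrow, the toad, the worm | the lab module: the beetle]
3. Engineer goes to the lab module with the mantis.  [the storage bay: the finch, the gecko, the hawk, the moth, the sparrow, the toad, the worm | the lab module: the beetle, the mantis]
4. Engineer goes back to the storage bay alone.  [the storage bay: the finch, the gecko, the hawk, the moth, the sparrow, the toad, the worm | the lab module: the beetle, the mantis]
5. Engineer goes to the lab module with the toad.  [the storage bay: the finch, the gecko, the hawk, the moth, the sparrow, the worm | the lab module: the beetle, the mantis, the toad]
6. Engineer goes back to the storage bay with the beetle.  [the storage bay: the beetle, the finch, the gecko, the hawk, the moth, the sparrow, the worm | the lab module: the mantis, the toad]
7. Engineer goes to the lab module with the hawk.  [the storage bay: the beetle, the finch, the gecko, the moth, the sparrow, the worm | the lab module: the hawk, the mantis, the toad]
8. Engineer goes back to the storage bay alone.  [the storage bay: the beetle, the finch, the gecko, the moth, the sparrow, the worm | the lab module: the hawk, the mantis, the toad]
9. Engineer goes to the lab module with the gecko.  [the storage bay: the beetle, the finch, the moth, the sparrow, the worm | the lab module: the gecko, the hawk, the mantis, the toad]
10. Engineer goes back to the storage bay alone.  [the storage bay: the beetle, the finch, the moth, the sparrow, the worm | the lab module: the gecko, the hawk, the mantis, the toad]
11. Engineer goes to the lab module with the moth.  [the storage bay: the beetle, the finch, the sparrow, the worm | the lab module: the gecko, the hawk, the mantis, the moth, the toad]
12. Engineer goes back to the storage bay alone.  [the storage bay: the beetle, the finch, the sparrow, the worm | the lab module: the gecko, the hawk, the mantis, the moth, the toad]
13. Engineer goes to the lab module with the finch.  [the storage bay: the beetle, the sparrow, the worm | the lab module: the finch, the gecko, the hawk, the mantis, the moth, the toad]
14. Engineer goes back to the storage bay alone.  [the storage bay: the beetle, the sparrow, the worm | the lab module: the finch, the gecko, the hawk, the mantis, the moth, the toad]
15. Engineer goes to the lab module with the worm.  [the storage bay: the beetle, the sparrow | the lab module: the finch, the gecko, the hawk, the mantis, the moth, the toad, the worm]
16. Engineer goes back to the storage bay alone.  [the storage bay: the beetle, the sparrow | the lab module: the finch, the gecko, the hawk, the mantis, the moth, the toad, the worm]
17. Engineer goes to the lab module with the sparrow.  [the storage bay: the beetle | the lab module: the finch, the gecko, the hawk, the mantis, the moth, the sparrow, the toad, the worm]
18. Engineer goes back to the storage bay alone.  [the storage bay: the beetle | the lab module: the finch, the gecko, the hawk, the mantis, the moth, the sparrow, the toad, the worm]
19. Engineer goes to the lab module with the beetle.  [the storage bay: — | the lab module: the beetle, the finch, the gecko, the hawk, the mantis, the moth, the sparrow, the toad, the worm]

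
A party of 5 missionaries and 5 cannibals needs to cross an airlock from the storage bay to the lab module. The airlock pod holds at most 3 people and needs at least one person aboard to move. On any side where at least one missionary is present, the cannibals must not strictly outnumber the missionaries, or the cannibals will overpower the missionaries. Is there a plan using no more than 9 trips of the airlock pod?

Counting alone: each trip to the lab module takes at most 3 across and each return brings at least 1 back, so after t trips out (and t−1 returns) at most 3t − (t−1) of the 10 are across; that first reaches 10 at t = 5, so at least 9 crossings are needed.
The safety rule pushes this higher. Following every safe sequence of crossings, the most of the 10 that can be at the lab module as the airlock pod arrives there on crossing 9 is 9 — never all 10.
So the move cannot be finished within 9 crossings. (The shortest complete plan takes 11:)
1. 2 cannibals → the lab module.  (the storage bay: 5M 3C; the lab module: 0M 2C)
2. 1 cannibal ← the storage bay.  (the storage bay: 5M 4C; the lab module: 0M 1C)
3. 3 cannibals → the lab module.  (the storage bay: 5M 1C; the lab module: 0M 4C)
4. 1 cannibal ← the storage bay.  (the storage bay: 5M 2C; the lab module: 0M 3C)
5. 3 missionaries → the lab module.  (the storage bay: 2M 2C; the lab module: 3M 3C)
6. 1 missionary and 1 cannibal ← the storage bay.  (the storage bay: 3M 3C; the lab module: 2M 2C)
7. 3 missionaries → the lab module.  (the storage bay: 0M 3C; the lab module: 5M 2C)
8. 1 cannibal ← the storage bay.  (the storage bay: 0M 4C; the lab module: 5M 1C)
9. 2 cannibals → the lab module.  (the storage bay: 0M 2C; the lab module: 5M 3C)
10. 1 cannibal ← the storage bay.  (the storage bay: 0M 3C; the lab module: 5M 2C)
11. 3 cannibals → the lab module.  (the storage bay: 0M 0C; the lab module: 5M 5C)

No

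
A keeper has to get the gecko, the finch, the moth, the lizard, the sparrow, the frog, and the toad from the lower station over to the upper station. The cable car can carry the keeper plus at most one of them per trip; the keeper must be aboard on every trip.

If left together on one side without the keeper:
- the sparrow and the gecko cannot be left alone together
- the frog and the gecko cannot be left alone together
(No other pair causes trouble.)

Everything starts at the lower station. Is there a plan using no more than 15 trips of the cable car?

Yes

Yes — this plan uses 15 crossings (≤ 15):
1. Keeper goes to the upper station with the gecko.
2. Keeper goes back to the lower station alone.
3. Keeper goes to the upper station with the finch.
4. Keeper goes back to the lower station alone.
5. Keeper goes to the upper station with the moth.
6. Keeper goes back to the lower station alone.
7. Keeper goes to the upper station with the lizard.
8. Keeper goes back to the lower station alone.
9. Keeper goes to the upper station with the sparrow.
10. Keeper goes back to the lower station with the gecko.
11. Keeper goes to the upper station with the frog.
12. Keeper goes back to the lower station alone.
13. Keeper goes to the upper station with the toad.
14. Keeper goes back to the lower station alone.
15. Keeper goes to the upper station with the gecko.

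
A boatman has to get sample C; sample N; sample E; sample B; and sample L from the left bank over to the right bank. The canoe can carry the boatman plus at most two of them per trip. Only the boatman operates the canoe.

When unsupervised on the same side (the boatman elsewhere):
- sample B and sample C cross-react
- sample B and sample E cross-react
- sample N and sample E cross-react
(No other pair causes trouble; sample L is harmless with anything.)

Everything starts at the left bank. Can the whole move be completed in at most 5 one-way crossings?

Yes — this plan uses 5 crossings (≤ 5):
1. Boatman goes to the right bank with sample C and sample E.  [the left bank: sample B, sample L, sample N | the right bank: sample C, sample E]
2. Boatman goes back to the left bank alone.  [the left bank: sample B, sample L, sample N | the right bank: sample C, sample E]
3. Boatman goes to the right bank with sample L.  [the left bank: sample B, sample N | the right bank: sample C, sample E, sample L]
4. Boatman goes back to the left bank alone.  [the left bank: sample B, sample N | the right bank: sample C, sample E, sample L]
5. Boatman goes to the right bank with sample B and sample N.  [the left bank: — | the right bank: sample B, sample C, sample E, sample L, sample N]

Yes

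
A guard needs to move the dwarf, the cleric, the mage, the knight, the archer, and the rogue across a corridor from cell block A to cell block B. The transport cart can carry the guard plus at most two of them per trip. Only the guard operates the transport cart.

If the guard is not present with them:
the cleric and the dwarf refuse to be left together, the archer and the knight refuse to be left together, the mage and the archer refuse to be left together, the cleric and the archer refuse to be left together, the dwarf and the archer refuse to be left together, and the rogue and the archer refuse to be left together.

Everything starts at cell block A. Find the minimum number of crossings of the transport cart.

9

Counting alone: the guard can take at most 2 across per trip to cell block B, so moving all 6 needs at least 3 loaded trips out, with a return between consecutive ones — at least 5 crossings.
The safety rule pushes this higher. Following every safe sequence of crossings, the most of the 6 that can be at cell block B as the transport cart arrives there on crossings 5, 7 is 4, 5 respectively — never all 6.
So no plan with fewer than 9 crossings exists, and this one achieves 9:
1. Guard goes to cell block B with the archer and the dwarf.  [cell block A: the cleric, the knight, the mage, the rogue | cell block B: the archer, the dwarf]
2. Guard goes back to cell block A with the dwarf.  [cell block A: the cleric, the dwarf, the knight, the mage, the rogue | cell block B: the archer]
3. Guard goes to cell block B with the dwarf and the mage.  [cell block A: the cleric, the knight, the rogue | cell block B: the archer, the dwarf, the mage]
4. Guard goes back to cell block A with the archer.  [cell block A: the archer, the cleric, the knight, the rogue | cell block B: the dwarf, the mage]
5. Guard goes to cell block B with the archer and the knight.  [cell block A: the cleric, the rogue | cell block B: the archer, the dwarf, the knight, the mage]
6. Guard goes back to cell block A with the archer.  [cell block A: the archer, the cleric, the rogue | cell block B: the dwarf, the knight, the mage]
7. Guard goes to cell block B with the cleric and the rogue.  [cell block A: the archer | cell block B: the cleric, the dwarf, the knight, the mage, the rogue]
8. Guard goes back to cell block A with the dwarf.  [cell block A: the archer, the dwarf | cell block B: the cleric, the knight, the mage, the rogue]
9. Guard goes to cell block B with the archer and the dwarf.  [cell block A: — | cell block B: the archer, the cleric, the dwarf, the knight, the mage, the rogue]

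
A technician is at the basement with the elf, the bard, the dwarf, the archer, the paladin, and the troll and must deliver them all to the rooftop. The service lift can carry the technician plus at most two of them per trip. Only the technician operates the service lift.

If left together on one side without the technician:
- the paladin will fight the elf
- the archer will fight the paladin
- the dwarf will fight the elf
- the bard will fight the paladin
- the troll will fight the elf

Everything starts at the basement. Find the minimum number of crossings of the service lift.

Counting alone: the technician can take at most 2 across per trip to the rooftop, so moving all 6 needs at least 3 loaded trips out, with a return between consecutive ones — at least 5 crossings.
The safety rule pushes this higher. Following every safe sequence of crossings, the most of the 6 that can be at the rooftop as the service lift arrives there on crossing 5 is 5 — never all 6.
So no plan with fewer than 7 crossings exists, and this one achieves 7:
1. Technician goes to the rooftop with the elf and the paladin.
2. Technician goes back to the basement with the elf.
3. Technician goes to the rooftop with the dwarf and the troll.
4. Technician goes back to the basement alone.
5. Technician goes to the rooftop with the archer and the bard.
6. Technician goes back to the basement with the paladin.
7. Technician goes to the rooftop with the elf and the paladin.

7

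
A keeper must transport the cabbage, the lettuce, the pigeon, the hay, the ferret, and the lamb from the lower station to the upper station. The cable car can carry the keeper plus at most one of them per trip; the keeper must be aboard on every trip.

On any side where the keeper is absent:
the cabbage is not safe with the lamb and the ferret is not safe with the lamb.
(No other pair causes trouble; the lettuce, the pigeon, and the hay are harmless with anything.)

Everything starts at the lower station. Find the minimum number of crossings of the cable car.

13

Counting alone: the keeper can take at most 1 across per trip to the upper station, so moving all 6 needs at least 6 loaded trips out, with a return between consecutive ones — at least 11 crossings.
The safety rule pushes this higher. Following every safe sequence of crossings, the most of the 6 that can be at the upper station as the cable car arrives there on crossing 11 is 5 — never all 6.
So no plan with fewer than 13 crossings exists, and this one achieves 13:
1. Keeper goes to the upper station with the lamb.  [the lower station: the cabbage, the ferret, the hay, the lettuce, the pigeon | the upper station: the lamb]
2. Keeper goes back to the lower station alone.  [the lower station: the cabbage, the ferret, the hay, the lettuce, the pigeon | the upper station: the lamb]
3. Keeper goes to the upper station with the cabbage.  [the lower station: the ferret, the hay, the lettuce, the pigeon | the upper station: the cabbage, the lamb]
4. Keeper goes back to the lower station with the lamb.  [the lower station: the ferret, the hay, the lamb, the lettuce, the pigeon | the upper station: the cabbage]
5. Keeper goes to the upper station with the ferret.  [the lower station: the hay, the lamb, the lettuce, the pigeon | the upper station: the cabbage, the ferret]
6. Keeper goes back to the lower station alone.  [the lower station: the hay, the lamb, the lettuce, the pigeon | the upper station: the cabbage, the ferret]
7. Keeper goes to the upper station with the lettuce.  [the lower station: the hay, the lamb, the pigeon | the upper station: the cabbage, the ferret, the lettuce]
8. Keeper goes back to the lower station alone.  [the lower station: the hay, the lamb, the pigeon | the upper station: the cabbage, the ferret, the lettuce]
9. Keeper goes to the upper station with the pigeon.  [the lower station: the hay, the lamb | the upper station: the cabbage, the ferret, the lettuce, the pigeon]
10. Keeper goes back to the lower station alone.  [the lower station: the hay, the lamb | the upper station: the cabbage, the ferret, the lettuce, the pigeon]
11. Keeper goes to the upper station with the hay.  [the lower station: the lamb | the upper station: the cabbage, the ferret, the hay, the lettuce, the pigeon]
12. Keeper goes back to the lower station alone.  [the lower station: the lamb | the upper station: the cabbage, the ferret, the hay, the lettuce, the pigeon]
13. Keeper goes to the upper station with the lamb.  [the lower station: — | the upper station: the cabbage, the ferret, the hay, the lamb, the lettuce, the pigeon]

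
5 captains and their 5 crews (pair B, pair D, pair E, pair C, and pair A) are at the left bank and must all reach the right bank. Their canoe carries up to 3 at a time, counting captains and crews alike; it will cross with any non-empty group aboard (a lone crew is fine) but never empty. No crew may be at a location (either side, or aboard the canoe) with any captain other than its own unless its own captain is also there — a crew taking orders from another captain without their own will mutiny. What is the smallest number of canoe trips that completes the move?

Counting alone: each trip to the right bank takes at most 3 across and each return brings at least 1 back, so after t trips out (and t−1 returns) at most 3t − (t−1) of the 10 are across; that first reaches 10 at t = 5, so at least 9 crossings are needed.
The safety rule pushes this higher. Following every safe sequence of crossings, the most of the 10 that can be at the right bank as the canoe arrives there on crossing 9 is 9 — never all 10.
So no plan with fewer than 11 crossings exists, and this one achieves 11:
1. captain B and crew B cross → the right bank.
2. captain B crosses ← the left bank.
3. crew C, crew D, and crew E cross → the right bank.
4. crew B crosses ← the left bank.
5. captain C, captain D, and captain E cross → the right bank.
6. captain D and crew D cross ← the left bank.
7. captain A, captain B, and captain D cross → the right bank.
8. crew E crosses ← the left bank.
9. crew B and crew D cross → the right bank.
10. crew B crosses ← the left bank.
11. crew A, crew B, and crew E cross → the right bank.

11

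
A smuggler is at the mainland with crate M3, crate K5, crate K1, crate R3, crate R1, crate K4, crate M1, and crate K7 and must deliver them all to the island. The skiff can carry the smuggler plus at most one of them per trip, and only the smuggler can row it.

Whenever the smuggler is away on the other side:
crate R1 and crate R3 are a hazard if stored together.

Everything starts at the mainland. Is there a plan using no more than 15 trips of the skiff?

Yes

Yes — this plan uses 15 crossings (≤ 15):
1. Smuggler goes to the island with crate R3.  [the mainland: crate K1, crate K4, crate K5, crate K7, crate M1, crate M3, crate R1 | the island: crate R3]
2. Smuggler goes back to the mainland alone.  [the mainland: crate K1, crate K4, crate K5, crate K7, crate M1, crate M3, crate R1 | the island: crate R3]
3. Smuggler goes to the island with crate M3.  [the mainland: crate K1, crate K4, crate K5, crate K7, crate M1, crate R1 | the island: crate M3, crate R3]
4. Smuggler goes back to the mainland alone.  [the mainland: crate K1, crate K4, crate K5, crate K7, crate M1, crate R1 | the island: crate M3, crate R3]
5. Smuggler goes to the island with crate K5.  [the mainland: crate K1, crate K4, crate K7, crate M1, crate R1 | the island: crate K5, crate M3, crate R3]
6. Smuggler goes back to the mainland alone.  [the mainland: crate K1, crate K4, crate K7, crate M1, crate R1 | the island: crate K5, crate M3, crate R3]
7. Smuggler goes to the island with crate K1.  [the mainland: crate K4, crate K7, crate M1, crate R1 | the island: crate K1, crate K5, crate M3, crate R3]
8. Smuggler goes back to the mainland alone.  [the mainland: crate K4, crate K7, crate M1, crate R1 | the island: crate K1, crate K5, crate M3, crate R3]
9. Smuggler goes to the island with crate K4.  [the mainland: crate K7, crate M1, crate R1 | the island: crate K1, crate K4, crate K5, crate M3, crate R3]
10. Smuggler goes back to the mainland alone.  [the mainland: crate K7, crate M1, crate R1 | the island: crate K1, crate K4, crate K5, crate M3, crate R3]
11. Smuggler goes to the island with crate M1.  [the mainland: crate K7, crate R1 | the island: crate K1, crate K4, crate K5, crate M1, crate M3, crate R3]
12. Smuggler goes back to the mainland alone.  [the mainland: crate K7, crate R1 | the island: crate K1, crate K4, crate K5, crate M1, crate M3, crate R3]
13. Smuggler goes to the island with crate K7.  [the mainland: crate R1 | the island: crate K1, crate K4, crate K5, crate K7, crate M1, crate M3, crate R3]
14. Smuggler goes back to the mainland alone.  [the mainland: crate R1 | the island: crate K1, crate K4, crate K5, crate K7, crate M1, crate M3, crate R3]
15. Smuggler goes to the island with crate R1.  [the mainland: — | the island: crate K1, crate K4, crate K5, crate K7, crate M1, crate M3, crate R1, crate R3]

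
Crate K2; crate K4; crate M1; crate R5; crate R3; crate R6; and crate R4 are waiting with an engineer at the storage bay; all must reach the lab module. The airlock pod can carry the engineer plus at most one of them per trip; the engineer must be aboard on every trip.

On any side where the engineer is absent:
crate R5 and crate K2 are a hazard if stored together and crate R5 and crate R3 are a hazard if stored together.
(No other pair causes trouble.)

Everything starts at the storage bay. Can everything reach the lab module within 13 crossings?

Counting alone: the engineer can take at most 1 across per trip to the lab module, so moving all 7 needs at least 7 loaded trips out, with a return between consecutive ones — at least 13 crossings.
The safety rule pushes this higher. Following every safe sequence of crossings, the most of the 7 that can be at the lab module as the airlock pod arrives there on crossing 13 is 6 — never all 7.
So the move cannot be finished within 13 crossings. (The shortest complete plan takes 15:)
1. Engineer goes to the lab module with crate R5.
2. Engineer goes back to the storage bay alone.
3. Engineer goes to the lab module with crate K2.
4. Engineer goes back to the storage bay with crate R5.
5. Engineer goes to the lab module with crate R3.
6. Engineer goes back to the storage bay alone.
7. Engineer goes to the lab module with crate K4.
8. Engineer goes back to the storage bay alone.
9. Engineer goes to the lab module with crate M1.
10. Engineer goes back to the storage bay alone.
11. Engineer goes to the lab module with crate R6.
12. Engineer goes back to the storage bay alone.
13. Engineer goes to the lab module with crate R4.
14. Engineer goes back to the storage bay alone.
15. Engineer goes to the lab module with crate R5.

No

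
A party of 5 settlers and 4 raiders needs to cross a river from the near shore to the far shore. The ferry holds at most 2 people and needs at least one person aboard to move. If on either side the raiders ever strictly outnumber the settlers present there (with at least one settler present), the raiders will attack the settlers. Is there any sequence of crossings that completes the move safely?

Yes

1. 2 raiders → the far shore.  (the near shore: 5S 2R; the far shore: 0S 2R)
2. 1 raider ← the near shore.  (the near shore: 5S 3R; the far shore: 0S 1R)
3. 2 raiders → the far shore.  (the near shore: 5S 1R; the far shore: 0S 3R)
4. 1 raider ← the near shore.  (the near shore: 5S 2R; the far shore: 0S 2R)
5. 2 settlers → the far shore.  (the near shore: 3S 2R; the far shore: 2S 2R)
6. 1 raider ← the near shore.  (the near shore: 3S 3R; the far shore: 2S 1R)
7. 1 settler and 1 raider → the far shore.  (the near shore: 2S 2R; the far shore: 3S 2R)
8. 1 settler ← the near shore.  (the near shore: 3S 2R; the far shore: 2S 2R)
9. 1 settler and 1 raider → the far shore.  (the near shore: 2S 1R; the far shore: 3S 3R)
10. 1 raider ← the near shore.  (the near shore: 2S 2R; the far shore: 3S 2R)
11. 1 settler and 1 raider → the far shore.  (the near shore: 1S 1R; the far shore: 4S 3R)
12. 1 settler ← the near shore.  (the near shore: 2S 1R; the far shore: 3S 3R)
13. 1 settler and 1 raider → the far shore.  (the near shore: 1S 0R; the far shore: 4S 4R)
14. 1 raider ← the near shore.  (the near shore: 1S 1R; the far shore: 4S 3R)
15. 1 settler and 1 raider → the far shore.  (the near shore: 0S 0R; the far shore: 5S 4R)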